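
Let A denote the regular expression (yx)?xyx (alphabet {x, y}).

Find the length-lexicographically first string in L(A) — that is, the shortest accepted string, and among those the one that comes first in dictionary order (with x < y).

By inspection of the expression, no string of length less than 3 matches, and xyx is the lexicographically first match of length 3.

xyx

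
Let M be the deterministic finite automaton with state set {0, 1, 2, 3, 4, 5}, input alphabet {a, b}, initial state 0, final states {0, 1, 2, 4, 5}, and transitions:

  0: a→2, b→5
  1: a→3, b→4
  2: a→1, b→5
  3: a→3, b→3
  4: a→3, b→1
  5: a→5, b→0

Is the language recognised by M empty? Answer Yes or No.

No

The empty string ε is accepted: the run 0 ends in the accepting state 0.
Since at least one string is accepted, L(M) is not empty.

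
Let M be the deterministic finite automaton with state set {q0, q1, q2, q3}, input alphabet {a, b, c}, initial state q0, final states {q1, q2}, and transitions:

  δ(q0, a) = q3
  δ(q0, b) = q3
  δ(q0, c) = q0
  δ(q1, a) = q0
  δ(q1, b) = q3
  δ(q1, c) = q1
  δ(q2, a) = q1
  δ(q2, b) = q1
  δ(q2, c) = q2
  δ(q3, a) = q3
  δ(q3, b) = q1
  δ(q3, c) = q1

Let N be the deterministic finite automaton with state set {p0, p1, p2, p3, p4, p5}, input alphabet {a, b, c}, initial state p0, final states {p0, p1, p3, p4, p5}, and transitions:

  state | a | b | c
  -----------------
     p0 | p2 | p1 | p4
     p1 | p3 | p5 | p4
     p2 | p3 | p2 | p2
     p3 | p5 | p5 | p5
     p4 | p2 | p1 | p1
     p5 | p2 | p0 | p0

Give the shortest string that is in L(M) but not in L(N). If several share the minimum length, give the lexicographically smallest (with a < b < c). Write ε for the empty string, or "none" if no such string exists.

The string ab is accepted by M but not by N.
No shorter string lies in the difference, and ab is the lexicographically first length-2 string in L(M) \ L(N).

ab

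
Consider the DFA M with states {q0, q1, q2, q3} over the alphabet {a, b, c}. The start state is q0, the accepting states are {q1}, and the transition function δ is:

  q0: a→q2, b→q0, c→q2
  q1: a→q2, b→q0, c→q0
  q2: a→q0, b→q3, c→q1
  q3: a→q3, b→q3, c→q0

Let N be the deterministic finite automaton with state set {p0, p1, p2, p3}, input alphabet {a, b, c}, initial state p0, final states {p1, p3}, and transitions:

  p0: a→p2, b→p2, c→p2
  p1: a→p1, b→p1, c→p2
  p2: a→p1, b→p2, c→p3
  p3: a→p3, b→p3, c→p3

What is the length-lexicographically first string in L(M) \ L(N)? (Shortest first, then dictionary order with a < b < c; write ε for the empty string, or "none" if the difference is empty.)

bac

The string bac is accepted by M but not by N.
No shorter string lies in the difference, and bac is the lexicographically first length-3 string in L(M) \ L(N).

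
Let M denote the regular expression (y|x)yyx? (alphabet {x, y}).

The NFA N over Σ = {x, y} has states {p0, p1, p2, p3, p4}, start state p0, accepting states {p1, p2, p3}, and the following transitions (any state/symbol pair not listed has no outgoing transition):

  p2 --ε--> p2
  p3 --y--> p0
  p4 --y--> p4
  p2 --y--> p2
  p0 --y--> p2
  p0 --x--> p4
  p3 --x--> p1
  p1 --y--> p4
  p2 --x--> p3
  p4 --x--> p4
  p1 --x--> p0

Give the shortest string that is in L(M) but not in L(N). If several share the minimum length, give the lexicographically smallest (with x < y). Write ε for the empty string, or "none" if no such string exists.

xyy

The string xyy is accepted by M but not by N.
No shorter string lies in the difference, and xyy is the lexicographically first length-3 string in L(M) \ L(N).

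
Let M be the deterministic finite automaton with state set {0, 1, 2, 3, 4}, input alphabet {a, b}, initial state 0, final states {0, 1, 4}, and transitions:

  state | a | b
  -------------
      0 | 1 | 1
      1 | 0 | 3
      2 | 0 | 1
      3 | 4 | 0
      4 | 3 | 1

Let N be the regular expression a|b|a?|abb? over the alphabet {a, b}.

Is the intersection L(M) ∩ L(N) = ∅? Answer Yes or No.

The empty string ε is accepted by both M and N.
Hence L(M) ∩ L(N) ≠ ∅.

No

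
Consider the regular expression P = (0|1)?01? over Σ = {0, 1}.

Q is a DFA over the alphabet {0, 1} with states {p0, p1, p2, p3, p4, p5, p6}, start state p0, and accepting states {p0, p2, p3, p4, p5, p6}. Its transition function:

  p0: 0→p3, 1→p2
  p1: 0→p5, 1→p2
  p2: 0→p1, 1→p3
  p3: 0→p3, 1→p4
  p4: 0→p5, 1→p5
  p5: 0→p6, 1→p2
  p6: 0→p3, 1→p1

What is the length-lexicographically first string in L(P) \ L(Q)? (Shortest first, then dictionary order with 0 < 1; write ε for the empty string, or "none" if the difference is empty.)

10

The string 10 is accepted by P but not by Q.
No shorter string lies in the difference, and 10 is the lexicographically first length-2 string in L(P) \ L(Q).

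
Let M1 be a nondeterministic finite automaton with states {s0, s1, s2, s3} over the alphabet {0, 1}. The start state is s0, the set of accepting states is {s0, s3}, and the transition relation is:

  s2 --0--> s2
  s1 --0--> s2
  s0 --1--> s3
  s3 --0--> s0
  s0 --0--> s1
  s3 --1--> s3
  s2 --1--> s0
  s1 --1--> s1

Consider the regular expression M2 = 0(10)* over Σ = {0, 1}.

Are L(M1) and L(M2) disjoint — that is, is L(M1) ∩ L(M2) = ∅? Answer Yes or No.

Yes

Converting the expression M2 to a DFA (subset construction, then merging equivalent states) gives the minimal DFA with states {r0, r1, r2}, start state r0, accepting states {r1} and transitions r0: 0→r1, 1→r2; r1: 0→r2, 1→r0; r2: 0→r2, 1→r2.
Exploring the product automaton M1 × M2 from the start pair (s0, r0), following both machines on each input symbol, reaches 8 state pairs: (s0, r0), (s1, r1), (s3, r2), (s2, r2), (s1, r0), (s0, r2), (s2, r1), (s1, r2).
M1 accepts in {s0, s3} and M2 accepts in {r1}; no reachable pair has both components accepting, so no string drives both machines to acceptance simultaneously and L(M1) ∩ L(M2) = ∅.
So no string is accepted by both, and the intersection is empty.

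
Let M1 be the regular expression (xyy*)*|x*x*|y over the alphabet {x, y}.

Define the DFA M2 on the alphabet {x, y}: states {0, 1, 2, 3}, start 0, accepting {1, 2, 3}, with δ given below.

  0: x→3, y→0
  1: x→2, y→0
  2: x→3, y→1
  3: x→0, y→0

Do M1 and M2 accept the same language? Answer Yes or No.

The empty string ε is accepted by M1 but rejected by M2.
So L(M1) ≠ L(M2).

No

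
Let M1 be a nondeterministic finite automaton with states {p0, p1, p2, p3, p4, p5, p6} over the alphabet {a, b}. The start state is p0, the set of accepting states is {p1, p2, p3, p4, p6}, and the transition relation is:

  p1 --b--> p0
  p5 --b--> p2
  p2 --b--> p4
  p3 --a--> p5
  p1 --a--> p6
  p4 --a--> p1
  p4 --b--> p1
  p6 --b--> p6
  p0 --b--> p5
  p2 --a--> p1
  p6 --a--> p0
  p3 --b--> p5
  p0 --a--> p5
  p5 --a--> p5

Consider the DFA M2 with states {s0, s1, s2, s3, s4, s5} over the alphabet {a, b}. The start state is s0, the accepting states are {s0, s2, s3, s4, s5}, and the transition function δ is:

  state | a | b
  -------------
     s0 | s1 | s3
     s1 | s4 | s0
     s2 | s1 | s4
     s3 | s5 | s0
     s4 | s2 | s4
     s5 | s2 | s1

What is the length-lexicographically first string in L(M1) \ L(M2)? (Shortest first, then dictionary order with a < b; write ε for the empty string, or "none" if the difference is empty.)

aba

The string aba is accepted by M1 but not by M2.
No shorter string lies in the difference, and aba is the lexicographically first length-3 string in L(M1) \ L(M2).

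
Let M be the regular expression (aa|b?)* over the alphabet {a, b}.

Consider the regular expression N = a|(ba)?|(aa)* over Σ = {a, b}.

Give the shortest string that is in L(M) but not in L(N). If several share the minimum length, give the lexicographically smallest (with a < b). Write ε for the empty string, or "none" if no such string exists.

b

The string b is accepted by M but not by N.
No shorter string lies in the difference, and b is the lexicographically first length-1 string in L(M) \ L(N).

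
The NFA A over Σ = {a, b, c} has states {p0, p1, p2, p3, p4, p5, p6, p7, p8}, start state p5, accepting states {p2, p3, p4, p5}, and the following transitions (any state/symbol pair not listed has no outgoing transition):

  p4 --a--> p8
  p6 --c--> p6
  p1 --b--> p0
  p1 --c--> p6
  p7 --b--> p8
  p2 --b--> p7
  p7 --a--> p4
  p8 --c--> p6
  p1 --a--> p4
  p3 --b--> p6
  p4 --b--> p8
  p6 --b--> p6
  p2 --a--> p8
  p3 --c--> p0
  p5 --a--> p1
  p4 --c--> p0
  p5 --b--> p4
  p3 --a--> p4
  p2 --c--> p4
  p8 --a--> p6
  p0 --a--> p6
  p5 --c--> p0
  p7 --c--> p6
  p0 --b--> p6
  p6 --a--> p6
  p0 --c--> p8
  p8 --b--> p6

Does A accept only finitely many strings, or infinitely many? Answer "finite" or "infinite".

finite

The useful states (reachable from p5 and able to reach an accepting state) are {p1, p4, p5}.
Restricted to these states the transition graph has no cycle, so every accepting path has bounded length and L is finite.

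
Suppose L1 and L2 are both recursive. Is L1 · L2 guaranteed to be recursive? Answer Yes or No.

Yes

For an input of length n, try each of the n+1 split points, running the decider for L₁ on the prefix and the decider for L₂ on the suffix; accept if some split succeeds. Finitely many halting sub-runs, so this decides L₁L₂.
So the recursive languages are closed under concatenation.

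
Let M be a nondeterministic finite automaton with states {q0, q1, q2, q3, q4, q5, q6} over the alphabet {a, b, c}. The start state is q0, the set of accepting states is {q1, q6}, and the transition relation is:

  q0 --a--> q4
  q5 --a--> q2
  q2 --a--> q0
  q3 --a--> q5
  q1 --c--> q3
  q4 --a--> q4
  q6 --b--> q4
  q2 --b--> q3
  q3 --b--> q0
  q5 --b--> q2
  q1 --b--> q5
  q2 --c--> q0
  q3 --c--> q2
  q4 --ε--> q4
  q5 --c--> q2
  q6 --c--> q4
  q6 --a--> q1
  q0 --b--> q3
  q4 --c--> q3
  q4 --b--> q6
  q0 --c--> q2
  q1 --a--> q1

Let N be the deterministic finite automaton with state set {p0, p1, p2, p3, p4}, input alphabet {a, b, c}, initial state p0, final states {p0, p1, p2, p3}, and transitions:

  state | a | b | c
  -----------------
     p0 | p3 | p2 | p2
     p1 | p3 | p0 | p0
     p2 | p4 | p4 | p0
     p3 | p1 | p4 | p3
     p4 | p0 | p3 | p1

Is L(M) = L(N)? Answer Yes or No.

No

The string ab is accepted by M but rejected by N.
So L(M) ≠ L(N).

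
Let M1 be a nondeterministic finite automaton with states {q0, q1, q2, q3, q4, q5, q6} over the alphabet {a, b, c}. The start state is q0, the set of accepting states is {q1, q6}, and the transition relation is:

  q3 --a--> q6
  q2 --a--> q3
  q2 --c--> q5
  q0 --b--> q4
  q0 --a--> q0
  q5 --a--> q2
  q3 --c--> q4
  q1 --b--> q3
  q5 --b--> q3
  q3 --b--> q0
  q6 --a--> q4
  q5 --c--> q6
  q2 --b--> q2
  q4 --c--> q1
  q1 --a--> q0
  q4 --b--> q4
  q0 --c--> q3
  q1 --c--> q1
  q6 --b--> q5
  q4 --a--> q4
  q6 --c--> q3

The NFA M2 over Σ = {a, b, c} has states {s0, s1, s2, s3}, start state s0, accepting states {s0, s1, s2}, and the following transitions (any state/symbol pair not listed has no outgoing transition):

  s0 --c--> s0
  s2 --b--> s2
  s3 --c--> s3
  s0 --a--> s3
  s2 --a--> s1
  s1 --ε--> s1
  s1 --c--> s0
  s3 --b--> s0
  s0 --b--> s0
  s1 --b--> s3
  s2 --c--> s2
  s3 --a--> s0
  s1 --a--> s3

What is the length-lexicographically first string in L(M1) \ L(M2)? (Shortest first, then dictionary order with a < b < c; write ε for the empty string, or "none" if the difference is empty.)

ca

The string ca is accepted by M1 but not by M2.
No shorter string lies in the difference, and ca is the lexicographically first length-2 string in L(M1) \ L(M2).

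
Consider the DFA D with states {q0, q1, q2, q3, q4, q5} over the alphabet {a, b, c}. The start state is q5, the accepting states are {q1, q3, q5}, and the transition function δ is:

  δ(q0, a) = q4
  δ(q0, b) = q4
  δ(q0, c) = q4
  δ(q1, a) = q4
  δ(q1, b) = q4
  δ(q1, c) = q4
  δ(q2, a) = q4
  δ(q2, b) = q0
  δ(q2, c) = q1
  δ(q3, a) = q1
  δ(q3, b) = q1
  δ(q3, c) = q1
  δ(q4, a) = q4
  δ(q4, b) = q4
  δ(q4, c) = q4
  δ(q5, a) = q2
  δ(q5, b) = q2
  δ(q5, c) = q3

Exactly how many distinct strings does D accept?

7

The useful subgraph on states {q1, q2, q3, q5} is acyclic, so L(D) is finite; the longest accepting path visits 3 useful states, giving maximum string length 2.
Counting accepting paths from q5 by length: 1 of length 0, 1 of length 1, 5 of length 2. Total 7.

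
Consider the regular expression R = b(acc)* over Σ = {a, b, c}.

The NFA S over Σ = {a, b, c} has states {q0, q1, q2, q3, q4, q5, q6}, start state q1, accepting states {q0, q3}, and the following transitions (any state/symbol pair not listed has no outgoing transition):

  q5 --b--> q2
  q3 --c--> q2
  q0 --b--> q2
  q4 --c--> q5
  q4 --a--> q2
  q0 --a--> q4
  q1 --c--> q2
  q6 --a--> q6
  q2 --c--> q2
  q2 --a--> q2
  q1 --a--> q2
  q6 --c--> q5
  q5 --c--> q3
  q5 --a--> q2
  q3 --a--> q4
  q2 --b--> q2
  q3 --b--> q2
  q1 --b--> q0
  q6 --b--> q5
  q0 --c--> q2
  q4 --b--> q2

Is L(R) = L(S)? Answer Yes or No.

Yes

Converting the expression R to a DFA (subset construction, then merging equivalent states) gives the minimal DFA with states {r0, r1, r2, r3, r4}, start state r0, accepting states {r2} and transitions r0: a→r1, b→r2, c→r1; r1: a→r1, b→r1, c→r1; r2: a→r3, b→r1, c→r1; r3: a→r1, b→r1, c→r4; r4: a→r1, b→r1, c→r2.
Exploring the product automaton R × S from the start pair (r0, q1), following both machines on each input symbol, reaches 6 state pairs: (r0, q1), (r1, q2), (r2, q0), (r3, q4), (r4, q5), (r2, q3).
R accepts in {r2} and S accepts in {q0, q3}. In every reachable pair the two components are either both accepting — (r2, q0), (r2, q3) — or both non-accepting, so no string is accepted by exactly one of the machines: L(R) \ L(S) and L(S) \ L(R) are both empty.
Hence every string is accepted by R iff it is accepted by S, and the two languages coincide.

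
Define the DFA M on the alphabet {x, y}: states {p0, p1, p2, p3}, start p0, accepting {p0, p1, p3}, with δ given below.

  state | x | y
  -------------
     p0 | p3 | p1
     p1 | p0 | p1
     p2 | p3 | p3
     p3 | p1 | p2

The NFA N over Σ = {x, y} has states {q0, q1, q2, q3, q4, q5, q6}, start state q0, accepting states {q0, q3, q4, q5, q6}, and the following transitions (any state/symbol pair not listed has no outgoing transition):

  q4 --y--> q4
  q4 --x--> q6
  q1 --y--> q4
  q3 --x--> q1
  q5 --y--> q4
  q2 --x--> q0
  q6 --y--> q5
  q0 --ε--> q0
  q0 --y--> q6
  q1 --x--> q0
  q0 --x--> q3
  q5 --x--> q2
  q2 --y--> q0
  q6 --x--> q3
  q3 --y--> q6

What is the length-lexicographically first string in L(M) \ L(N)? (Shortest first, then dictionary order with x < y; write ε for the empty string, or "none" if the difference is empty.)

xx

The string xx is accepted by M but not by N.
No shorter string lies in the difference, and xx is the lexicographically first length-2 string in L(M) \ L(N).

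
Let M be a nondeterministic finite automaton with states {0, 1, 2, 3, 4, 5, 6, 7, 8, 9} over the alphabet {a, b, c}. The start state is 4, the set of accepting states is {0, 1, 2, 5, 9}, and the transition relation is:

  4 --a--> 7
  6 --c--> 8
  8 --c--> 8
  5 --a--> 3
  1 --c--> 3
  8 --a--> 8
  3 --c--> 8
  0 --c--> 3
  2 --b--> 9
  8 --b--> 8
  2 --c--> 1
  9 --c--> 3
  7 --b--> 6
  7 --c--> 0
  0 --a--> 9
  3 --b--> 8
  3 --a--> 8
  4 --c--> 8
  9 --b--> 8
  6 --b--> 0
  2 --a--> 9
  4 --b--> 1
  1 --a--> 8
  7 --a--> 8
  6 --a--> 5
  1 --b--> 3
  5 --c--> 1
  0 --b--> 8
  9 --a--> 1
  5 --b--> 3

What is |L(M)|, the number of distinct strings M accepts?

9

The useful subgraph on states {0, 1, 4, 5, 6, 7, 9} is acyclic, so L(M) is finite; the longest accepting path visits 6 useful states, giving maximum string length 5.
Counting accepting paths from 4 by length: 1 of length 1, 1 of length 2, 3 of length 3, 3 of length 4, 1 of length 5. Total 9.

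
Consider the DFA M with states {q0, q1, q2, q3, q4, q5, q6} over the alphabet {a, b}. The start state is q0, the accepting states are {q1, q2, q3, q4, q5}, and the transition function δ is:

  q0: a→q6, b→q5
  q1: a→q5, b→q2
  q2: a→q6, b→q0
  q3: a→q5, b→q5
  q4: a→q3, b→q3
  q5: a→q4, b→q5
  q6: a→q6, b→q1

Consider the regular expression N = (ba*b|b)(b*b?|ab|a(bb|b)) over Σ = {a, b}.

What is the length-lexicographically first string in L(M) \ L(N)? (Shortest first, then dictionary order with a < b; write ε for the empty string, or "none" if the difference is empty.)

ab

The string ab is accepted by M but not by N.
No shorter string lies in the difference, and ab is the lexicographically first length-2 string in L(M) \ L(N).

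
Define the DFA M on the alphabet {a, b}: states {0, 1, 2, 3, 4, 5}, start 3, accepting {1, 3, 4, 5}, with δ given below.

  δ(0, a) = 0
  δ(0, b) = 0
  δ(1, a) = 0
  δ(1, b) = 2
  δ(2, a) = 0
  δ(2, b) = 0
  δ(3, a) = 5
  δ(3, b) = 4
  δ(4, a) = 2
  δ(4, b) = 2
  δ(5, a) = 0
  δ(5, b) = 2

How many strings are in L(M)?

The useful subgraph on states {3, 4, 5} is acyclic, so L(M) is finite; the longest accepting path visits 2 useful states, giving maximum string length 1.
Counting accepting paths from 3 by length: 1 of length 0, 2 of length 1. Total 3.

3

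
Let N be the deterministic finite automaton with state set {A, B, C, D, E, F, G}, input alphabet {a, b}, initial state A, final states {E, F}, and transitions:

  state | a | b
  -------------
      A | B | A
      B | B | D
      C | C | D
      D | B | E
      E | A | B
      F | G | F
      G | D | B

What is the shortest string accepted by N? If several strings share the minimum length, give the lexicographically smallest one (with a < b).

A breadth-first search from A reaches an accepting state first via the path A → B → D → E on input abb.
No string of length < 3 is accepted (BFS exhausts all shorter strings without reaching an accepting state), and abb is the lexicographically least accepting string of length 3.

abb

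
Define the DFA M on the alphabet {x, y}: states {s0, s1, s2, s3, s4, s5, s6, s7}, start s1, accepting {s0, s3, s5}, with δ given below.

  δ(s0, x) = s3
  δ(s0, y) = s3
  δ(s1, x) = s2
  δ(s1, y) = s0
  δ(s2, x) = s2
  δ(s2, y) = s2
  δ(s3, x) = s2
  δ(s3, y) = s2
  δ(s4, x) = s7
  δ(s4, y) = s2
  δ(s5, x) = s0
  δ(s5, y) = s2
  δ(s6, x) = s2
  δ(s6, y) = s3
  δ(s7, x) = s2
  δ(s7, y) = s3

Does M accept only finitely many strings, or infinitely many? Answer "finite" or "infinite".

finite

The useful states (reachable from s1 and able to reach an accepting state) are {s0, s1, s3}.
Restricted to these states the transition graph has no cycle, so every accepting path has bounded length and L is finite.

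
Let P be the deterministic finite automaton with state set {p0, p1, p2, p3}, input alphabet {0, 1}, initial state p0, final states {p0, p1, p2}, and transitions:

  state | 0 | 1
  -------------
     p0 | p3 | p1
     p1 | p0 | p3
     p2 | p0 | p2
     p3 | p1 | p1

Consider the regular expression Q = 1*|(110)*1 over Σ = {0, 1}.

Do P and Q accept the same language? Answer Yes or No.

No

The string 00 is accepted by P but rejected by Q.
So L(P) ≠ L(Q).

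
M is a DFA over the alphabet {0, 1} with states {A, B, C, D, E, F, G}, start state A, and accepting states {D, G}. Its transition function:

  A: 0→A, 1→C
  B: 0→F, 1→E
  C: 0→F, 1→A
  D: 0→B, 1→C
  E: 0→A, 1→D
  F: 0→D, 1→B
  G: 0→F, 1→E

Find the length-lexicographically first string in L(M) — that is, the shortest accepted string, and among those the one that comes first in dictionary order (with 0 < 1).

A breadth-first search from A reaches an accepting state first via the path A → C → F → D on input 100.
No string of length < 3 is accepted (BFS exhausts all shorter strings without reaching an accepting state), and 100 is the lexicographically least accepting string of length 3.

100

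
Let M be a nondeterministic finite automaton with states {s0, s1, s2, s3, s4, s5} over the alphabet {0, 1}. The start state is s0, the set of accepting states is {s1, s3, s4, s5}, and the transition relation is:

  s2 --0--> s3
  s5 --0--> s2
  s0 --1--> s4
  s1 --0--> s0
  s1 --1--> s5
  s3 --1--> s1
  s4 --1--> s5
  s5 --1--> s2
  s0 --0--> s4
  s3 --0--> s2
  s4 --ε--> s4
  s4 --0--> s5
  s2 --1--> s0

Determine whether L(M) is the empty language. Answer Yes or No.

The string 0 is accepted: the run s0 → s4 ends in the accepting state s4.
Since at least one string is accepted, L(M) is not empty.

No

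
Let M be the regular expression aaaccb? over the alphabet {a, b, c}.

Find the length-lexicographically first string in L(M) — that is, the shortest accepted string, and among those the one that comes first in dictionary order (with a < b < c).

By inspection of the expression, no string of length less than 5 matches, and aaacc is the lexicographically first match of length 5.

aaacc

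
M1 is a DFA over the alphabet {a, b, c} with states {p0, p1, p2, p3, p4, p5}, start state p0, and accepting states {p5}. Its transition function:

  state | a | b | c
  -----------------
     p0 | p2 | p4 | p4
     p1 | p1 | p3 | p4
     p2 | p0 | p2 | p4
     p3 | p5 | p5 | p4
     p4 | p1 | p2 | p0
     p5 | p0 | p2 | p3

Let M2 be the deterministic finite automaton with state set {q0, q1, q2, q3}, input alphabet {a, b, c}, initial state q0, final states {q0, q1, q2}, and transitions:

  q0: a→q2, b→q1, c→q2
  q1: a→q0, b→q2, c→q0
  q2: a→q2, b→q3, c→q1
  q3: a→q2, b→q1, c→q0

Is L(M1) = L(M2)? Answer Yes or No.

The string babacb is accepted by M1 but rejected by M2.
So L(M1) ≠ L(M2).

No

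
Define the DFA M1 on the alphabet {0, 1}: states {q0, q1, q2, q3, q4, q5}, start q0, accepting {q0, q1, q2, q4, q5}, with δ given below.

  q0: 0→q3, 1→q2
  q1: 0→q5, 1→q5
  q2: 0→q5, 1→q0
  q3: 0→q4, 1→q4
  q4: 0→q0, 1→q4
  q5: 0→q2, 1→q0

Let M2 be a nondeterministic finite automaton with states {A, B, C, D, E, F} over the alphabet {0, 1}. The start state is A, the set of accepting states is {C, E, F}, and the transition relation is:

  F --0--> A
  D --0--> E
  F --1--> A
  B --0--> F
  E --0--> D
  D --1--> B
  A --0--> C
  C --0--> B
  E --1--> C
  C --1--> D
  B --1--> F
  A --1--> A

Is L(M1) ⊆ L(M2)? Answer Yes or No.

The empty string ε is in L(M1) but not in L(M2).
So L(M1) ⊄ L(M2).

No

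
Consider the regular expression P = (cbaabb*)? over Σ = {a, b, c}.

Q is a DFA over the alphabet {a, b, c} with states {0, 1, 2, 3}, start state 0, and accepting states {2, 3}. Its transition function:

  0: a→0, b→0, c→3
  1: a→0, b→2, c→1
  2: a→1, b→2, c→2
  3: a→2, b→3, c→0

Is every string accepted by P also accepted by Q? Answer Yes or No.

No

The empty string ε is in L(P) but not in L(Q).
So L(P) ⊄ L(Q).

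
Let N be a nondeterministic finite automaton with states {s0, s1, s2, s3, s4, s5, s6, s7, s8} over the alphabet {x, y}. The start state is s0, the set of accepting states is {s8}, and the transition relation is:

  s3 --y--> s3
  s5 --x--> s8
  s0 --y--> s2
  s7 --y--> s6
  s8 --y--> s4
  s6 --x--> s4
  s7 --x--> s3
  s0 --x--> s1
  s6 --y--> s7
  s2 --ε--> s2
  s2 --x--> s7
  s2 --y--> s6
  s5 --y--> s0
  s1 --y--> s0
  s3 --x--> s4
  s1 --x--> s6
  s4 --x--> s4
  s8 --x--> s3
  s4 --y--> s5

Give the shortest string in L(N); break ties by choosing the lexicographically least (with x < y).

A breadth-first search from s0 reaches an accepting state first via the path s0 → s1 → s6 → s4 → s5 → s8 on input xxxyx.
No string of length < 5 is accepted (BFS exhausts all shorter strings without reaching an accepting state), and xxxyx is the lexicographically least accepting string of length 5.

xxxyx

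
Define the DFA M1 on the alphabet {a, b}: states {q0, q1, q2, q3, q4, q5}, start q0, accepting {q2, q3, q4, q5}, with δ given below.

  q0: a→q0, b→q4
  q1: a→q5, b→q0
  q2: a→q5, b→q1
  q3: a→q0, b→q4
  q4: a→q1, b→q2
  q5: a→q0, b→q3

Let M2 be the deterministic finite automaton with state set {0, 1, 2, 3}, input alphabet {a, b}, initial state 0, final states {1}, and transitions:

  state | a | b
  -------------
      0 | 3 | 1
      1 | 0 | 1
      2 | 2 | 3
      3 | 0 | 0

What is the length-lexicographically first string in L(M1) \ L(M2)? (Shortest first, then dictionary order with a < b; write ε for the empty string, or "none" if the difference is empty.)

The string ab is accepted by M1 but not by M2.
No shorter string lies in the difference, and ab is the lexicographically first length-2 string in L(M1) \ L(M2).

ab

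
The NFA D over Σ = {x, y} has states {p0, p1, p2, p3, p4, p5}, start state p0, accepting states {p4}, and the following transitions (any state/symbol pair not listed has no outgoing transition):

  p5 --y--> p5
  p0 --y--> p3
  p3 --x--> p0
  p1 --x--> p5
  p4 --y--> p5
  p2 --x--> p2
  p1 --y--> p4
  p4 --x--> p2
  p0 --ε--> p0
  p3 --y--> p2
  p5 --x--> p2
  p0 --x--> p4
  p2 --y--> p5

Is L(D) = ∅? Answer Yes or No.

No

The string x is accepted: the run p0 → p4 ends in the accepting state p4.
Since at least one string is accepted, L(D) is not empty.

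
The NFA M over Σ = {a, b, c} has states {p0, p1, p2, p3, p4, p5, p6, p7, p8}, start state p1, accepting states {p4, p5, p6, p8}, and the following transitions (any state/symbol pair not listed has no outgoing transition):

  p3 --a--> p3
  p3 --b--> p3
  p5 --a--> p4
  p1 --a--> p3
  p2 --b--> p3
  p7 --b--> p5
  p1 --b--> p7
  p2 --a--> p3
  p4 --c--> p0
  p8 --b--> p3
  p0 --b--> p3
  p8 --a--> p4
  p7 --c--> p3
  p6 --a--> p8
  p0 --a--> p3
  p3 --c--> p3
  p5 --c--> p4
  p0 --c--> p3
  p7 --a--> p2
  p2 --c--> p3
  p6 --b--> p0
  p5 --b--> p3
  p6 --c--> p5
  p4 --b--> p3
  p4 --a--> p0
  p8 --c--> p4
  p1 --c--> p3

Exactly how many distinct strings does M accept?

The useful subgraph on states {p1, p4, p5, p7} is acyclic, so L(M) is finite; the longest accepting path visits 4 useful states, giving maximum string length 3.
Counting accepting paths from p1 by length: 1 of length 2, 2 of length 3. Total 3.

3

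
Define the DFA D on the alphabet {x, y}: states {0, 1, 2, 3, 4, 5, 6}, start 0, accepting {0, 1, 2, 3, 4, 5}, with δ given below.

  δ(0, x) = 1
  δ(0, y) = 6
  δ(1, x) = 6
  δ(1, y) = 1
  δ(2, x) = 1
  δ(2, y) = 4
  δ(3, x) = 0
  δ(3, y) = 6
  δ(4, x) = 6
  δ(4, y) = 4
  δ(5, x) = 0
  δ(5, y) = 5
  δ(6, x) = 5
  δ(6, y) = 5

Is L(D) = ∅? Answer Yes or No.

The empty string ε is accepted: the run 0 ends in the accepting state 0.
Since at least one string is accepted, L(D) is not empty.

No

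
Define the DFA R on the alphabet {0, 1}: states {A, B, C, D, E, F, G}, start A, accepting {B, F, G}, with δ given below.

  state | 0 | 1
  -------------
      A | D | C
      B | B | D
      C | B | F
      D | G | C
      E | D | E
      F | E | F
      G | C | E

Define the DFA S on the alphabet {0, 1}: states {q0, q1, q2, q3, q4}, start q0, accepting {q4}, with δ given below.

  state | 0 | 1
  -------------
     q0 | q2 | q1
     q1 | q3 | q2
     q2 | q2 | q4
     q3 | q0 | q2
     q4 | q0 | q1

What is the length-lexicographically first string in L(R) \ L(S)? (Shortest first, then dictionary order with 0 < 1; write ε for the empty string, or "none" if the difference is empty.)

00

The string 00 is accepted by R but not by S.
No shorter string lies in the difference, and 00 is the lexicographically first length-2 string in L(R) \ L(S).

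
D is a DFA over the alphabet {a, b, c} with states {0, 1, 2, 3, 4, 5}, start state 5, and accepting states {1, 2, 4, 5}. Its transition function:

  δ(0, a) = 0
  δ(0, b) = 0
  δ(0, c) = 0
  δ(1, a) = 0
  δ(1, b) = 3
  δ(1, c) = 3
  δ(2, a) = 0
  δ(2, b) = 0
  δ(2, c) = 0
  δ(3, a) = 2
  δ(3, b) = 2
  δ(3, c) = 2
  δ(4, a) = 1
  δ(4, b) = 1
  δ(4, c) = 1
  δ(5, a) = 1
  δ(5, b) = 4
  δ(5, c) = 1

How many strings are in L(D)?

The useful subgraph on states {1, 2, 3, 4, 5} is acyclic, so L(D) is finite; the longest accepting path visits 5 useful states, giving maximum string length 4.
Counting accepting paths from 5 by length: 1 of length 0, 3 of length 1, 3 of length 2, 12 of length 3, 18 of length 4. Total 37.

37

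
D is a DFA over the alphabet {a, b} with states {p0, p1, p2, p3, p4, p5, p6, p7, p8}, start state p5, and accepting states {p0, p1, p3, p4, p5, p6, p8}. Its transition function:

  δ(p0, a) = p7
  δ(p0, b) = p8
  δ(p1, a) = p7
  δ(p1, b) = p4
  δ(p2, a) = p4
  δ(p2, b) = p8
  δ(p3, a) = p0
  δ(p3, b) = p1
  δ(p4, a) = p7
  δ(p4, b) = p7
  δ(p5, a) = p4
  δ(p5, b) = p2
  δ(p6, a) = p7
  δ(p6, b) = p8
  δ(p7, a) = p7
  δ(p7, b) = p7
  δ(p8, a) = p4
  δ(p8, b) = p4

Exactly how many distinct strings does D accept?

The useful subgraph on states {p2, p4, p5, p8} is acyclic, so L(D) is finite; the longest accepting path visits 4 useful states, giving maximum string length 3.
Counting accepting paths from p5 by length: 1 of length 0, 1 of length 1, 2 of length 2, 2 of length 3. Total 6.

6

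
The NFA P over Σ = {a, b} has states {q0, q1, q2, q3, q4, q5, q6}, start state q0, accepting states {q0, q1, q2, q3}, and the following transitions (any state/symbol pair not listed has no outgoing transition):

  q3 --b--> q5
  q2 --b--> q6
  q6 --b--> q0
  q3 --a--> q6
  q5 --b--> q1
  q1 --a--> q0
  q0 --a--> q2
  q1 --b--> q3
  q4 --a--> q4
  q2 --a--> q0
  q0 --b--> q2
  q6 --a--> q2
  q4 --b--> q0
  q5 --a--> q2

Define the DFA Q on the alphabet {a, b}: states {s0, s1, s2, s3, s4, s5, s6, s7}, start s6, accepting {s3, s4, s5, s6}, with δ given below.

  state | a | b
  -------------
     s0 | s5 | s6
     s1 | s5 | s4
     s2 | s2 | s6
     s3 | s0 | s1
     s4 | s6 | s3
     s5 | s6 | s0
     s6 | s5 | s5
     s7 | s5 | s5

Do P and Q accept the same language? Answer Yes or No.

Exploring the product automaton P × Q from the start pair (q0, s6), following both machines on each input symbol, reaches 3 state pairs: (q0, s6), (q2, s5), (q6, s0).
P accepts in {q0, q1, q2, q3} and Q accepts in {s3, s4, s5, s6}. In every reachable pair the two components are either both accepting — (q0, s6), (q2, s5) — or both non-accepting, so no string is accepted by exactly one of the machines: L(P) \ L(Q) and L(Q) \ L(P) are both empty.
Hence every string is accepted by P iff it is accepted by Q, and the two languages coincide.

Yes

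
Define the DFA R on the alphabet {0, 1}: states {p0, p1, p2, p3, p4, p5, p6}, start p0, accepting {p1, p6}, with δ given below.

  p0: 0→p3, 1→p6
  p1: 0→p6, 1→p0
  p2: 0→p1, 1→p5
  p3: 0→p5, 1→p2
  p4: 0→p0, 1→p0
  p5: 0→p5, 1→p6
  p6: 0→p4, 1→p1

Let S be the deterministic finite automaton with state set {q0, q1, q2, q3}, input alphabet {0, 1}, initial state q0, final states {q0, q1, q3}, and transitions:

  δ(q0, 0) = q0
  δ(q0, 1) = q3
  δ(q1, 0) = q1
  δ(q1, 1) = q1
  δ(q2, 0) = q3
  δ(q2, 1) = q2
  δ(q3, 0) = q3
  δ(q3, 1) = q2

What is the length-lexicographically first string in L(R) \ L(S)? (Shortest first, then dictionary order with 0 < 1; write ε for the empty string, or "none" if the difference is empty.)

The string 11 is accepted by R but not by S.
No shorter string lies in the difference, and 11 is the lexicographically first length-2 string in L(R) \ L(S).

11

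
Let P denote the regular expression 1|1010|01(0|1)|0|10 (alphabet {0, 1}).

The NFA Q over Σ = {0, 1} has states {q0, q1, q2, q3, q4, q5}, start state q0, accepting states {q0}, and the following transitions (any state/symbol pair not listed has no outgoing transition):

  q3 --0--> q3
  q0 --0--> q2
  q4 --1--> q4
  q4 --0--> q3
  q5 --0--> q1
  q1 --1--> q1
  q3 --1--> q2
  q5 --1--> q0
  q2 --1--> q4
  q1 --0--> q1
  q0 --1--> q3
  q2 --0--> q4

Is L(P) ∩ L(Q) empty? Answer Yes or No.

Yes

Converting the expression P to a DFA (subset construction, then merging equivalent states) gives the minimal DFA with states {p0, p1, p2, p3, p4, p5, p6, p7}, start state p0, accepting states {p1, p2, p5, p6} and transitions p0: 0→p1, 1→p2; p1: 0→p3, 1→p4; p2: 0→p5, 1→p3; p3: 0→p3, 1→p3; p4: 0→p6, 1→p6; p5: 0→p3, 1→p7; p6: 0→p3, 1→p3; p7: 0→p6, 1→p3.
Exploring the product automaton P × Q from the start pair (p0, q0), following both machines on each input symbol, reaches 11 state pairs: (p0, q0), (p1, q2), (p2, q3), (p3, q4), (p4, q4), (p5, q3), (p3, q2), (p3, q3), (p6, q3), (p6, q4), (p7, q2).
P accepts in {p1, p2, p5, p6} and Q accepts in {q0}; no reachable pair has both components accepting, so no string drives both machines to acceptance simultaneously and L(P) ∩ L(Q) = ∅.
So no string is accepted by both, and the intersection is empty.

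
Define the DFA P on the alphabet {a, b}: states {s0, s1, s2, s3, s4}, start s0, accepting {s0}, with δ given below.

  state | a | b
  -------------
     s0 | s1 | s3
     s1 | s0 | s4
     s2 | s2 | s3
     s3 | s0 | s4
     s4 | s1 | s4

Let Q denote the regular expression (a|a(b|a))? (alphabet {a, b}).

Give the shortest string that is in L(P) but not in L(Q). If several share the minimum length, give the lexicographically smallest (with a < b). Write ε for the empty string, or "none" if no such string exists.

ba

The string ba is accepted by P but not by Q.
No shorter string lies in the difference, and ba is the lexicographically first length-2 string in L(P) \ L(Q).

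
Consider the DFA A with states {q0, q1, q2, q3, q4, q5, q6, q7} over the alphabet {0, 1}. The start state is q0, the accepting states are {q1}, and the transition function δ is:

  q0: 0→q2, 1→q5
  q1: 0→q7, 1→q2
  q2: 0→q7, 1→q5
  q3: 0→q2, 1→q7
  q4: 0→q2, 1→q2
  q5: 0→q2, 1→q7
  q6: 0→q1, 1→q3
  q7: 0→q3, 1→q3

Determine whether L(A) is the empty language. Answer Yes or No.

The states reachable from the start state are {q0, q2, q3, q5, q7}.
None of the accepting states {q1} is reachable, so no string is accepted and L(A) = ∅.

Yes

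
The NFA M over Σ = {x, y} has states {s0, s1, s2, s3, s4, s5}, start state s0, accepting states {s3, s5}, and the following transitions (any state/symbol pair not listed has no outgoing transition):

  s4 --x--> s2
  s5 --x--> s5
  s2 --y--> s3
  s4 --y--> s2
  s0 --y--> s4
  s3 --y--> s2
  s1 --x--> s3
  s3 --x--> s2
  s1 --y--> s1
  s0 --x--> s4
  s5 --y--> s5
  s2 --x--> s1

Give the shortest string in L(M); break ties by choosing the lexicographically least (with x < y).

xxy

A breadth-first search from s0 reaches an accepting state first via the path s0 → s4 → s2 → s3 on input xxy.
No string of length < 3 is accepted (BFS exhausts all shorter strings without reaching an accepting state), and xxy is the lexicographically least accepting string of length 3.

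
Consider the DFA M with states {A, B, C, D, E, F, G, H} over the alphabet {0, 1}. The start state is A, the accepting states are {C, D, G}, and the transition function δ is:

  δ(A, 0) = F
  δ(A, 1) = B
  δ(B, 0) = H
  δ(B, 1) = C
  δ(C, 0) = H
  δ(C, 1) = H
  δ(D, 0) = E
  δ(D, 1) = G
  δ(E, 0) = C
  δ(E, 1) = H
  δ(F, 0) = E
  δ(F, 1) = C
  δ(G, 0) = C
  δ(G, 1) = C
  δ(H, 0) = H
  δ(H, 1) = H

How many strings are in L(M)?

3

The useful subgraph on states {A, B, C, E, F} is acyclic, so L(M) is finite; the longest accepting path visits 4 useful states, giving maximum string length 3.
Counting accepting paths from A by length: 2 of length 2, 1 of length 3. Total 3.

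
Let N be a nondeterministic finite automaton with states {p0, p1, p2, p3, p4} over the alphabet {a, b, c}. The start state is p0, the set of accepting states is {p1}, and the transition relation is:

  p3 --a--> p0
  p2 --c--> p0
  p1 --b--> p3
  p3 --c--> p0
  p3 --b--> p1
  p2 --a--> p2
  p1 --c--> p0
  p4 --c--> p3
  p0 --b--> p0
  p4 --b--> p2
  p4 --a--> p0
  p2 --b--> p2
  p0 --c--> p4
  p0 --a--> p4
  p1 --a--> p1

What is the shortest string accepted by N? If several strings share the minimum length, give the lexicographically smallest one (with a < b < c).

A breadth-first search from p0 reaches an accepting state first via the path p0 → p4 → p3 → p1 on input acb.
No string of length < 3 is accepted (BFS exhausts all shorter strings without reaching an accepting state), and acb is the lexicographically least accepting string of length 3.

acb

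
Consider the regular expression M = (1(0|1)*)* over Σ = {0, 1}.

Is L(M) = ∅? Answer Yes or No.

No

The empty string ε matches the expression, so it belongs to L(M).
Since L(M) contains at least one string, it is not empty.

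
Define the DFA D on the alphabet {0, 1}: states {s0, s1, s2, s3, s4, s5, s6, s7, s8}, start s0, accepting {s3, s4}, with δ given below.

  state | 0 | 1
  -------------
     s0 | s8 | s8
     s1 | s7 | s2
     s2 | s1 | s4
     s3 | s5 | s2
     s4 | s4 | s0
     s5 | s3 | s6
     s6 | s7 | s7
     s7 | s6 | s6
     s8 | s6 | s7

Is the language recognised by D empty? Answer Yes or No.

The states reachable from the start state are {s0, s6, s7, s8}.
None of the accepting states {s3, s4} is reachable, so no string is accepted and L(D) = ∅.

Yes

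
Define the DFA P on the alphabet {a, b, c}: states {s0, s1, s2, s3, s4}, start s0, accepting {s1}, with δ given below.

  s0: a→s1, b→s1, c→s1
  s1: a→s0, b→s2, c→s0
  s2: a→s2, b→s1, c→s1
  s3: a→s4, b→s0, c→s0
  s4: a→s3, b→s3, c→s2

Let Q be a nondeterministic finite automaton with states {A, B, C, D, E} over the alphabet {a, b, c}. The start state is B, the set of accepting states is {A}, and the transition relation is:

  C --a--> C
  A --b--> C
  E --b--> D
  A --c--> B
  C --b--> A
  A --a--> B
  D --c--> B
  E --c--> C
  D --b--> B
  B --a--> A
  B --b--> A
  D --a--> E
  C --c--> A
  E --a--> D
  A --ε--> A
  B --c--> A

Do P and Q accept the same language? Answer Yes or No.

Exploring the product automaton P × Q from the start pair (s0, B), following both machines on each input symbol, reaches 3 state pairs: (s0, B), (s1, A), (s2, C).
P accepts in {s1} and Q accepts in {A}. In every reachable pair the two components are either both accepting — (s1, A) — or both non-accepting, so no string is accepted by exactly one of the machines: L(P) \ L(Q) and L(Q) \ L(P) are both empty.
Hence every string is accepted by P iff it is accepted by Q, and the two languages coincide.

Yes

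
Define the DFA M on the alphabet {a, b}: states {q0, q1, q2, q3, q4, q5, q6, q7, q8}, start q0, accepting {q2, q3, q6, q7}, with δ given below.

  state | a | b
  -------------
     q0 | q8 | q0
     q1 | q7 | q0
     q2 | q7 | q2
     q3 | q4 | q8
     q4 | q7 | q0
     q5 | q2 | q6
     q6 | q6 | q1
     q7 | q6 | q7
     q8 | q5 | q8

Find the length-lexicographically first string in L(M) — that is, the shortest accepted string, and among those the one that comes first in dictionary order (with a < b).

A breadth-first search from q0 reaches an accepting state first via the path q0 → q8 → q5 → q2 on input aaa.
No string of length < 3 is accepted (BFS exhausts all shorter strings without reaching an accepting state), and aaa is the lexicographically least accepting string of length 3.

aaa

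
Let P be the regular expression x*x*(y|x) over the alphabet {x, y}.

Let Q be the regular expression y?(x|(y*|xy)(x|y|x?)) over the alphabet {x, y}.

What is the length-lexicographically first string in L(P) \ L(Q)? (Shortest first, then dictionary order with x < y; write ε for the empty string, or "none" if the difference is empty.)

The string xx is accepted by P but not by Q.
No shorter string lies in the difference, and xx is the lexicographically first length-2 string in L(P) \ L(Q).

xx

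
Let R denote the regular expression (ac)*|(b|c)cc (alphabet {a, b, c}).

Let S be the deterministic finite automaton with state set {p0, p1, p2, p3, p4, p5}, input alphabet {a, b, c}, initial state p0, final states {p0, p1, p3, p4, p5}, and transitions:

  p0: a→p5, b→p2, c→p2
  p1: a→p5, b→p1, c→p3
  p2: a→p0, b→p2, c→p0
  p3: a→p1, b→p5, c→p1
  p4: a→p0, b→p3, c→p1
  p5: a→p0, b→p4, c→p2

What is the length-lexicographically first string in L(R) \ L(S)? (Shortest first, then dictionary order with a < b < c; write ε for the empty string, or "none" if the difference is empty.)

The string ac is accepted by R but not by S.
No shorter string lies in the difference, and ac is the lexicographically first length-2 string in L(R) \ L(S).

ac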